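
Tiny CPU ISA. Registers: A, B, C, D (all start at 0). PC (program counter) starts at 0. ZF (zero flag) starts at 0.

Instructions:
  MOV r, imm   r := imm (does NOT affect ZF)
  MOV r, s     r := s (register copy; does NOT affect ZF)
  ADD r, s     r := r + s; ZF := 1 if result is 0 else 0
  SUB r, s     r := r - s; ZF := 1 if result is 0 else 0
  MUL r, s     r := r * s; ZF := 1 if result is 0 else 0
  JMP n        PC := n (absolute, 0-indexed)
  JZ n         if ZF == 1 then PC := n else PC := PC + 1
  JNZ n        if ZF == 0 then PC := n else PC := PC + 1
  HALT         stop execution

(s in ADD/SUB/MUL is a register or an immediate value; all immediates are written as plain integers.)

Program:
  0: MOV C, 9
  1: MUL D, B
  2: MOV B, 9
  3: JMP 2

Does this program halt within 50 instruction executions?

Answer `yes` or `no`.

Answer: no

Derivation:
Step 1: PC=0 exec 'MOV C, 9'. After: A=0 B=0 C=9 D=0 ZF=0 PC=1
Step 2: PC=1 exec 'MUL D, B'. After: A=0 B=0 C=9 D=0 ZF=1 PC=2
Step 3: PC=2 exec 'MOV B, 9'. After: A=0 B=9 C=9 D=0 ZF=1 PC=3
Step 4: PC=3 exec 'JMP 2'. After: A=0 B=9 C=9 D=0 ZF=1 PC=2
Step 5: PC=2 exec 'MOV B, 9'. After: A=0 B=9 C=9 D=0 ZF=1 PC=3
State after step 5 equals state after step 3: the program is in a cycle of length 2 and will never halt.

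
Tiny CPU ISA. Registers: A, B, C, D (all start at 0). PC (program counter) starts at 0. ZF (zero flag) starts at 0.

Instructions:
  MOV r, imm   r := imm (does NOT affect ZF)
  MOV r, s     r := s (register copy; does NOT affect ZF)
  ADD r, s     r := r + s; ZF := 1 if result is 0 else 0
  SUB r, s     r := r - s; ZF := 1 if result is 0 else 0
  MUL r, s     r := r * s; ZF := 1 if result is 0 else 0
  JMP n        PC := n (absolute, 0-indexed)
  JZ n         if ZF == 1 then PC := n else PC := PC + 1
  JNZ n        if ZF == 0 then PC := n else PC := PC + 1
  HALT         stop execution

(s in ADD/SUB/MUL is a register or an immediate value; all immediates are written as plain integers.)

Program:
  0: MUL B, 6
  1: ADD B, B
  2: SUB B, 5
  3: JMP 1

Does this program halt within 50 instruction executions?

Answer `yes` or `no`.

Step 1: PC=0 exec 'MUL B, 6'. After: A=0 B=0 C=0 D=0 ZF=1 PC=1
Step 2: PC=1 exec 'ADD B, B'. After: A=0 B=0 C=0 D=0 ZF=1 PC=2
Step 3: PC=2 exec 'SUB B, 5'. After: A=0 B=-5 C=0 D=0 ZF=0 PC=3
Step 4: PC=3 exec 'JMP 1'. After: A=0 B=-5 C=0 D=0 ZF=0 PC=1
Step 5: PC=1 exec 'ADD B, B'. After: A=0 B=-10 C=0 D=0 ZF=0 PC=2
Step 6: PC=2 exec 'SUB B, 5'. After: A=0 B=-15 C=0 D=0 ZF=0 PC=3
Step 7: PC=3 exec 'JMP 1'. After: A=0 B=-15 C=0 D=0 ZF=0 PC=1
Step 8: PC=1 exec 'ADD B, B'. After: A=0 B=-30 C=0 D=0 ZF=0 PC=2
Step 9: PC=2 exec 'SUB B, 5'. After: A=0 B=-35 C=0 D=0 ZF=0 PC=3
Step 10: PC=3 exec 'JMP 1'. After: A=0 B=-35 C=0 D=0 ZF=0 PC=1
Step 11: PC=1 exec 'ADD B, B'. After: A=0 B=-70 C=0 D=0 ZF=0 PC=2
Step 12: PC=2 exec 'SUB B, 5'. After: A=0 B=-75 C=0 D=0 ZF=0 PC=3
Step 13: PC=3 exec 'JMP 1'. After: A=0 B=-75 C=0 D=0 ZF=0 PC=1
Step 14: PC=1 exec 'ADD B, B'. After: A=0 B=-150 C=0 D=0 ZF=0 PC=2
Step 15: PC=2 exec 'SUB B, 5'. After: A=0 B=-155 C=0 D=0 ZF=0 PC=3
After 50 steps: not halted. PC revisits the same instructions with no path to HALT; will never halt.

Answer: no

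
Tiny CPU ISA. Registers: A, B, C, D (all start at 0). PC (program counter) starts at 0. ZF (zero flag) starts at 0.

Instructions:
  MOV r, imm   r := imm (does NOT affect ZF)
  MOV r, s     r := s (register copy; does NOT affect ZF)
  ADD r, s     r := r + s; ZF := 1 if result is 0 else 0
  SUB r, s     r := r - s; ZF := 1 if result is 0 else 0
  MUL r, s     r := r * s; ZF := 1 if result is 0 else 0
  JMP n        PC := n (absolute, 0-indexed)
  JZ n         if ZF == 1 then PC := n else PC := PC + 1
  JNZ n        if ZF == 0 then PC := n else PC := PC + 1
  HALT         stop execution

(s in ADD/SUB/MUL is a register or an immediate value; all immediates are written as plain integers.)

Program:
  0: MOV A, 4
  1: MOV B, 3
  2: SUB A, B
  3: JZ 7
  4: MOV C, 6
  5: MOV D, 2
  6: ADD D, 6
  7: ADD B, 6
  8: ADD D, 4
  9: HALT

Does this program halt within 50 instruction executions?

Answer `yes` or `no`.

Answer: yes

Derivation:
Step 1: PC=0 exec 'MOV A, 4'. After: A=4 B=0 C=0 D=0 ZF=0 PC=1
Step 2: PC=1 exec 'MOV B, 3'. After: A=4 B=3 C=0 D=0 ZF=0 PC=2
Step 3: PC=2 exec 'SUB A, B'. After: A=1 B=3 C=0 D=0 ZF=0 PC=3
Step 4: PC=3 exec 'JZ 7'. After: A=1 B=3 C=0 D=0 ZF=0 PC=4
Step 5: PC=4 exec 'MOV C, 6'. After: A=1 B=3 C=6 D=0 ZF=0 PC=5
Step 6: PC=5 exec 'MOV D, 2'. After: A=1 B=3 C=6 D=2 ZF=0 PC=6
Step 7: PC=6 exec 'ADD D, 6'. After: A=1 B=3 C=6 D=8 ZF=0 PC=7
Step 8: PC=7 exec 'ADD B, 6'. After: A=1 B=9 C=6 D=8 ZF=0 PC=8
Step 9: PC=8 exec 'ADD D, 4'. After: A=1 B=9 C=6 D=12 ZF=0 PC=9
Step 10: PC=9 exec 'HALT'. After: A=1 B=9 C=6 D=12 ZF=0 PC=9 HALTED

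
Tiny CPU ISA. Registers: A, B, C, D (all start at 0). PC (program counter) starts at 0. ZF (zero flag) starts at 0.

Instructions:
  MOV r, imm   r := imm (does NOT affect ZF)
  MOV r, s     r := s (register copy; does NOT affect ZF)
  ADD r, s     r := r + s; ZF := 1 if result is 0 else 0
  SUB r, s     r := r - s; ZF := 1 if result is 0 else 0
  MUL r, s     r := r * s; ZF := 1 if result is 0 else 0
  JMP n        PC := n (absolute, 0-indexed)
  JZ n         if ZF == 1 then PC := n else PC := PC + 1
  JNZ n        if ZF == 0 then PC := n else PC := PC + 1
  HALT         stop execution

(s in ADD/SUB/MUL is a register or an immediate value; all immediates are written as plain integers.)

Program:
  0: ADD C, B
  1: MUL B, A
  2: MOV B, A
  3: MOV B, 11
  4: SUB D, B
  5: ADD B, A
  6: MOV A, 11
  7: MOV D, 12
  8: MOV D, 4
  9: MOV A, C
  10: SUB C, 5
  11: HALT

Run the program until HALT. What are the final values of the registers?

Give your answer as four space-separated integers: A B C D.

Step 1: PC=0 exec 'ADD C, B'. After: A=0 B=0 C=0 D=0 ZF=1 PC=1
Step 2: PC=1 exec 'MUL B, A'. After: A=0 B=0 C=0 D=0 ZF=1 PC=2
Step 3: PC=2 exec 'MOV B, A'. After: A=0 B=0 C=0 D=0 ZF=1 PC=3
Step 4: PC=3 exec 'MOV B, 11'. After: A=0 B=11 C=0 D=0 ZF=1 PC=4
Step 5: PC=4 exec 'SUB D, B'. After: A=0 B=11 C=0 D=-11 ZF=0 PC=5
Step 6: PC=5 exec 'ADD B, A'. After: A=0 B=11 C=0 D=-11 ZF=0 PC=6
Step 7: PC=6 exec 'MOV A, 11'. After: A=11 B=11 C=0 D=-11 ZF=0 PC=7
Step 8: PC=7 exec 'MOV D, 12'. After: A=11 B=11 C=0 D=12 ZF=0 PC=8
Step 9: PC=8 exec 'MOV D, 4'. After: A=11 B=11 C=0 D=4 ZF=0 PC=9
Step 10: PC=9 exec 'MOV A, C'. After: A=0 B=11 C=0 D=4 ZF=0 PC=10
Step 11: PC=10 exec 'SUB C, 5'. After: A=0 B=11 C=-5 D=4 ZF=0 PC=11
Step 12: PC=11 exec 'HALT'. After: A=0 B=11 C=-5 D=4 ZF=0 PC=11 HALTED

Answer: 0 11 -5 4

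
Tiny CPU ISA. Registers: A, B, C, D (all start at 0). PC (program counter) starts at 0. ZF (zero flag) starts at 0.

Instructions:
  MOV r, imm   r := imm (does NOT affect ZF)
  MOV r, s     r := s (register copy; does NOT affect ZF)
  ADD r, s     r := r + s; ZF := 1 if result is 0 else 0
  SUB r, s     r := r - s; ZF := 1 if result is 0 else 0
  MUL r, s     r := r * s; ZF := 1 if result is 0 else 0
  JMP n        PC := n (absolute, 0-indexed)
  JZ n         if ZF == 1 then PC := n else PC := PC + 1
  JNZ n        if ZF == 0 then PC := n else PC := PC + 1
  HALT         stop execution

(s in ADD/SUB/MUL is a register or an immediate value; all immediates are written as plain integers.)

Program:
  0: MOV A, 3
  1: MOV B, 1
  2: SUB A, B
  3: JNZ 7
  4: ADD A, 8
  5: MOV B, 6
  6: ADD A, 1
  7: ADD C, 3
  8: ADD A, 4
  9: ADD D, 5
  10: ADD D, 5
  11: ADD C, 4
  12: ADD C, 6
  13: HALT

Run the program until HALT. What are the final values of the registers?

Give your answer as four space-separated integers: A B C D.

Step 1: PC=0 exec 'MOV A, 3'. After: A=3 B=0 C=0 D=0 ZF=0 PC=1
Step 2: PC=1 exec 'MOV B, 1'. After: A=3 B=1 C=0 D=0 ZF=0 PC=2
Step 3: PC=2 exec 'SUB A, B'. After: A=2 B=1 C=0 D=0 ZF=0 PC=3
Step 4: PC=3 exec 'JNZ 7'. After: A=2 B=1 C=0 D=0 ZF=0 PC=7
Step 5: PC=7 exec 'ADD C, 3'. After: A=2 B=1 C=3 D=0 ZF=0 PC=8
Step 6: PC=8 exec 'ADD A, 4'. After: A=6 B=1 C=3 D=0 ZF=0 PC=9
Step 7: PC=9 exec 'ADD D, 5'. After: A=6 B=1 C=3 D=5 ZF=0 PC=10
Step 8: PC=10 exec 'ADD D, 5'. After: A=6 B=1 C=3 D=10 ZF=0 PC=11
Step 9: PC=11 exec 'ADD C, 4'. After: A=6 B=1 C=7 D=10 ZF=0 PC=12
Step 10: PC=12 exec 'ADD C, 6'. After: A=6 B=1 C=13 D=10 ZF=0 PC=13
Step 11: PC=13 exec 'HALT'. After: A=6 B=1 C=13 D=10 ZF=0 PC=13 HALTED

Answer: 6 1 13 10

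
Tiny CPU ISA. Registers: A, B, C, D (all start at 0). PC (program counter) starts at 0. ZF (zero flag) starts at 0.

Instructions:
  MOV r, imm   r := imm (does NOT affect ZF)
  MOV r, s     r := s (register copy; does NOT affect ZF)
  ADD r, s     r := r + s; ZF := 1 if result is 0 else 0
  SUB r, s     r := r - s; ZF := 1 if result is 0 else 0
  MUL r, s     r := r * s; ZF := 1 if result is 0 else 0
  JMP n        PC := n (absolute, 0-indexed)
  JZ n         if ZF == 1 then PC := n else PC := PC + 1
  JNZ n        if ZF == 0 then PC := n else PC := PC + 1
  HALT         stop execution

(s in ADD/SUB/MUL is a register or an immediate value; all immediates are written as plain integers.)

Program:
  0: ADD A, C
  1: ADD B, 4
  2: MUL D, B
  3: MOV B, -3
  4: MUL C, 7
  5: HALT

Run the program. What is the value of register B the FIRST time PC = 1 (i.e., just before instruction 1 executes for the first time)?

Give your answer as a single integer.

Step 1: PC=0 exec 'ADD A, C'. After: A=0 B=0 C=0 D=0 ZF=1 PC=1
First time PC=1: B=0

0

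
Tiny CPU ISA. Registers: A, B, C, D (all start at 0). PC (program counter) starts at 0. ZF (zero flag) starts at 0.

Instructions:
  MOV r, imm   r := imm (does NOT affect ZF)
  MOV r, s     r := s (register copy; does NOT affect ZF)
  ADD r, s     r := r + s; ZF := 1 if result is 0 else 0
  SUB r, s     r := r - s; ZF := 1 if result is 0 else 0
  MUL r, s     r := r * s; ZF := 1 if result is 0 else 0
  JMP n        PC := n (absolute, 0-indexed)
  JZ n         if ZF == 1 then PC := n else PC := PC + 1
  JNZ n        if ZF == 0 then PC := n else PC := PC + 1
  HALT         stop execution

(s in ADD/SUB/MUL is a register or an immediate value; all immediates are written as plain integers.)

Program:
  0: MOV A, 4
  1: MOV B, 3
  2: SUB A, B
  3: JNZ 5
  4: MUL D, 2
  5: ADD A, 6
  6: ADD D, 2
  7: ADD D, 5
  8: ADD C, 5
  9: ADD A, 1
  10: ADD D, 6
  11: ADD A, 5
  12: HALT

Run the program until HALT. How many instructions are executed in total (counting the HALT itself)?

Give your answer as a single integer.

Answer: 12

Derivation:
Step 1: PC=0 exec 'MOV A, 4'. After: A=4 B=0 C=0 D=0 ZF=0 PC=1
Step 2: PC=1 exec 'MOV B, 3'. After: A=4 B=3 C=0 D=0 ZF=0 PC=2
Step 3: PC=2 exec 'SUB A, B'. After: A=1 B=3 C=0 D=0 ZF=0 PC=3
Step 4: PC=3 exec 'JNZ 5'. After: A=1 B=3 C=0 D=0 ZF=0 PC=5
Step 5: PC=5 exec 'ADD A, 6'. After: A=7 B=3 C=0 D=0 ZF=0 PC=6
Step 6: PC=6 exec 'ADD D, 2'. After: A=7 B=3 C=0 D=2 ZF=0 PC=7
Step 7: PC=7 exec 'ADD D, 5'. After: A=7 B=3 C=0 D=7 ZF=0 PC=8
Step 8: PC=8 exec 'ADD C, 5'. After: A=7 B=3 C=5 D=7 ZF=0 PC=9
Step 9: PC=9 exec 'ADD A, 1'. After: A=8 B=3 C=5 D=7 ZF=0 PC=10
Step 10: PC=10 exec 'ADD D, 6'. After: A=8 B=3 C=5 D=13 ZF=0 PC=11
Step 11: PC=11 exec 'ADD A, 5'. After: A=13 B=3 C=5 D=13 ZF=0 PC=12
Step 12: PC=12 exec 'HALT'. After: A=13 B=3 C=5 D=13 ZF=0 PC=12 HALTED
Total instructions executed: 12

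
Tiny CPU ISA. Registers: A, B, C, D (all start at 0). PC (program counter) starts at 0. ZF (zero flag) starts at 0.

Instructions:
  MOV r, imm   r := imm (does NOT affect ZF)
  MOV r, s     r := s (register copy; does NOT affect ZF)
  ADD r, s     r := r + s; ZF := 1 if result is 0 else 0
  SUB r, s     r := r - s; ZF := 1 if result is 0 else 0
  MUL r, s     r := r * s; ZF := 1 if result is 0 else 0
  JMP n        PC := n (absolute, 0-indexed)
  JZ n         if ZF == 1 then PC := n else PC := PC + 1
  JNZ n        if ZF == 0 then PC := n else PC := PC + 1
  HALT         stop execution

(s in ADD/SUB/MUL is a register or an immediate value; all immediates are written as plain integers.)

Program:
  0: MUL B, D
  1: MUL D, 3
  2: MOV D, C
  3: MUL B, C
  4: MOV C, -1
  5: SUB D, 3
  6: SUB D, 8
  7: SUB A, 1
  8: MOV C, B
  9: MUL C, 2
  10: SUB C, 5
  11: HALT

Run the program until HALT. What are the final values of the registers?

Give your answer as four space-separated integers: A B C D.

Answer: -1 0 -5 -11

Derivation:
Step 1: PC=0 exec 'MUL B, D'. After: A=0 B=0 C=0 D=0 ZF=1 PC=1
Step 2: PC=1 exec 'MUL D, 3'. After: A=0 B=0 C=0 D=0 ZF=1 PC=2
Step 3: PC=2 exec 'MOV D, C'. After: A=0 B=0 C=0 D=0 ZF=1 PC=3
Step 4: PC=3 exec 'MUL B, C'. After: A=0 B=0 C=0 D=0 ZF=1 PC=4
Step 5: PC=4 exec 'MOV C, -1'. After: A=0 B=0 C=-1 D=0 ZF=1 PC=5
Step 6: PC=5 exec 'SUB D, 3'. After: A=0 B=0 C=-1 D=-3 ZF=0 PC=6
Step 7: PC=6 exec 'SUB D, 8'. After: A=0 B=0 C=-1 D=-11 ZF=0 PC=7
Step 8: PC=7 exec 'SUB A, 1'. After: A=-1 B=0 C=-1 D=-11 ZF=0 PC=8
Step 9: PC=8 exec 'MOV C, B'. After: A=-1 B=0 C=0 D=-11 ZF=0 PC=9
Step 10: PC=9 exec 'MUL C, 2'. After: A=-1 B=0 C=0 D=-11 ZF=1 PC=10
Step 11: PC=10 exec 'SUB C, 5'. After: A=-1 B=0 C=-5 D=-11 ZF=0 PC=11
Step 12: PC=11 exec 'HALT'. After: A=-1 B=0 C=-5 D=-11 ZF=0 PC=11 HALTED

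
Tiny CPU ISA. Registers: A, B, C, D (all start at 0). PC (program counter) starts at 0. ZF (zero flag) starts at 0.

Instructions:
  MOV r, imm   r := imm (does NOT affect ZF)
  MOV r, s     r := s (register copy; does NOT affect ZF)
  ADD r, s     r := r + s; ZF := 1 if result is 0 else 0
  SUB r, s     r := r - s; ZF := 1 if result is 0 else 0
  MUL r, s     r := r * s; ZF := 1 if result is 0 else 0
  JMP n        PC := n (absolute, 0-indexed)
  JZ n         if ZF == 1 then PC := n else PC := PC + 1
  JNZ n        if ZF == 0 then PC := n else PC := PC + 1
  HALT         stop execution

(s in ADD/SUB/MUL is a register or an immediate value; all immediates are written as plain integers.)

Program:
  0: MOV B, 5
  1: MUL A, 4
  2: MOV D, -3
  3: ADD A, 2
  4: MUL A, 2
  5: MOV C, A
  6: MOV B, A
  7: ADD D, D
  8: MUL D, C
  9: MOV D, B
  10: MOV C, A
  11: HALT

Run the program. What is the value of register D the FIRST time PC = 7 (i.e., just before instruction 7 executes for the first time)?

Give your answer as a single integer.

Step 1: PC=0 exec 'MOV B, 5'. After: A=0 B=5 C=0 D=0 ZF=0 PC=1
Step 2: PC=1 exec 'MUL A, 4'. After: A=0 B=5 C=0 D=0 ZF=1 PC=2
Step 3: PC=2 exec 'MOV D, -3'. After: A=0 B=5 C=0 D=-3 ZF=1 PC=3
Step 4: PC=3 exec 'ADD A, 2'. After: A=2 B=5 C=0 D=-3 ZF=0 PC=4
Step 5: PC=4 exec 'MUL A, 2'. After: A=4 B=5 C=0 D=-3 ZF=0 PC=5
Step 6: PC=5 exec 'MOV C, A'. After: A=4 B=5 C=4 D=-3 ZF=0 PC=6
Step 7: PC=6 exec 'MOV B, A'. After: A=4 B=4 C=4 D=-3 ZF=0 PC=7
First time PC=7: D=-3

-3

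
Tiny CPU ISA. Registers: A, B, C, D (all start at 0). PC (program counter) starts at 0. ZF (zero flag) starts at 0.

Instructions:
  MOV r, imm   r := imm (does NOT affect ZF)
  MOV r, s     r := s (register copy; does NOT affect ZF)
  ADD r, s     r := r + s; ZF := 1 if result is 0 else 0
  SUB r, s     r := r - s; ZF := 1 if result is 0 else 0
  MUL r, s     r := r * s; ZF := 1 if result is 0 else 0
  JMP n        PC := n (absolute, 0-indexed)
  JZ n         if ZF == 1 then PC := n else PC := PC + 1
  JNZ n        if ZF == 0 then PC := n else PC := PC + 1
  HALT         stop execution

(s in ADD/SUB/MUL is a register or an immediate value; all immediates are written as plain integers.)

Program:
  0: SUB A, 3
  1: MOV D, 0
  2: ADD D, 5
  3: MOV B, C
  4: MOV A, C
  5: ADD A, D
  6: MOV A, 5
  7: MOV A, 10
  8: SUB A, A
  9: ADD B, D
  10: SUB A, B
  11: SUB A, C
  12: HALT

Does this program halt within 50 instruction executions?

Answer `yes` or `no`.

Answer: yes

Derivation:
Step 1: PC=0 exec 'SUB A, 3'. After: A=-3 B=0 C=0 D=0 ZF=0 PC=1
Step 2: PC=1 exec 'MOV D, 0'. After: A=-3 B=0 C=0 D=0 ZF=0 PC=2
Step 3: PC=2 exec 'ADD D, 5'. After: A=-3 B=0 C=0 D=5 ZF=0 PC=3
Step 4: PC=3 exec 'MOV B, C'. After: A=-3 B=0 C=0 D=5 ZF=0 PC=4
Step 5: PC=4 exec 'MOV A, C'. After: A=0 B=0 C=0 D=5 ZF=0 PC=5
Step 6: PC=5 exec 'ADD A, D'. After: A=5 B=0 C=0 D=5 ZF=0 PC=6
Step 7: PC=6 exec 'MOV A, 5'. After: A=5 B=0 C=0 D=5 ZF=0 PC=7
Step 8: PC=7 exec 'MOV A, 10'. After: A=10 B=0 C=0 D=5 ZF=0 PC=8
Step 9: PC=8 exec 'SUB A, A'. After: A=0 B=0 C=0 D=5 ZF=1 PC=9
Step 10: PC=9 exec 'ADD B, D'. After: A=0 B=5 C=0 D=5 ZF=0 PC=10
Step 11: PC=10 exec 'SUB A, B'. After: A=-5 B=5 C=0 D=5 ZF=0 PC=11
Step 12: PC=11 exec 'SUB A, C'. After: A=-5 B=5 C=0 D=5 ZF=0 PC=12
Step 13: PC=12 exec 'HALT'. After: A=-5 B=5 C=0 D=5 ZF=0 PC=12 HALTED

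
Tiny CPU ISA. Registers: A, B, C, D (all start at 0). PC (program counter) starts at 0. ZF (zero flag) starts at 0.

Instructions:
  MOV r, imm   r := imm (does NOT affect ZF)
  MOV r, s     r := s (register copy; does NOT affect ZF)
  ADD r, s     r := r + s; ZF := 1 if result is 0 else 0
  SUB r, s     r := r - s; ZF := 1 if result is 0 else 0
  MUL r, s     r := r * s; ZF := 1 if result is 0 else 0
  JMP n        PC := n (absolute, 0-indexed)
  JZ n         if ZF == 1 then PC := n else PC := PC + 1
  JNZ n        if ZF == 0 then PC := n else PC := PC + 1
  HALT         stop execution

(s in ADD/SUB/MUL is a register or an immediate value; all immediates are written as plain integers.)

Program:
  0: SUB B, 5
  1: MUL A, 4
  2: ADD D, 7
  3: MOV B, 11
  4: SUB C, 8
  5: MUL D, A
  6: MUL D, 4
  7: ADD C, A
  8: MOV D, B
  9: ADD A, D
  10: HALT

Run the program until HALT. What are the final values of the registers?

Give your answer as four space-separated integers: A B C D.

Answer: 11 11 -8 11

Derivation:
Step 1: PC=0 exec 'SUB B, 5'. After: A=0 B=-5 C=0 D=0 ZF=0 PC=1
Step 2: PC=1 exec 'MUL A, 4'. After: A=0 B=-5 C=0 D=0 ZF=1 PC=2
Step 3: PC=2 exec 'ADD D, 7'. After: A=0 B=-5 C=0 D=7 ZF=0 PC=3
Step 4: PC=3 exec 'MOV B, 11'. After: A=0 B=11 C=0 D=7 ZF=0 PC=4
Step 5: PC=4 exec 'SUB C, 8'. After: A=0 B=11 C=-8 D=7 ZF=0 PC=5
Step 6: PC=5 exec 'MUL D, A'. After: A=0 B=11 C=-8 D=0 ZF=1 PC=6
Step 7: PC=6 exec 'MUL D, 4'. After: A=0 B=11 C=-8 D=0 ZF=1 PC=7
Step 8: PC=7 exec 'ADD C, A'. After: A=0 B=11 C=-8 D=0 ZF=0 PC=8
Step 9: PC=8 exec 'MOV D, B'. After: A=0 B=11 C=-8 D=11 ZF=0 PC=9
Step 10: PC=9 exec 'ADD A, D'. After: A=11 B=11 C=-8 D=11 ZF=0 PC=10
Step 11: PC=10 exec 'HALT'. After: A=11 B=11 C=-8 D=11 ZF=0 PC=10 HALTED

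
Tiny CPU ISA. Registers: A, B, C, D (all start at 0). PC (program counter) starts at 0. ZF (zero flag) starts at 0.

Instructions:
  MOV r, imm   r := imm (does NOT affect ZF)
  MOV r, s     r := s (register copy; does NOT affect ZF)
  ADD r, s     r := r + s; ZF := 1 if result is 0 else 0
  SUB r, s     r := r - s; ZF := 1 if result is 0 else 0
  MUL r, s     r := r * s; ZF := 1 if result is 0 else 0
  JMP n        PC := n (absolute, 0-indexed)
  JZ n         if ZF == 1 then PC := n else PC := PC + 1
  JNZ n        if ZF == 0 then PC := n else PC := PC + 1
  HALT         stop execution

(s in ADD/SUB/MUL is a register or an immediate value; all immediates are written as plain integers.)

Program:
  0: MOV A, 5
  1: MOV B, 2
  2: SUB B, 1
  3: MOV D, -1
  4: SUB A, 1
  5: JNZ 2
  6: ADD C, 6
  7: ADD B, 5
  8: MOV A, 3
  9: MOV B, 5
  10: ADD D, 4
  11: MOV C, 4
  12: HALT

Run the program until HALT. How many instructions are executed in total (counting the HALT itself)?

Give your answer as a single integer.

Answer: 29

Derivation:
Step 1: PC=0 exec 'MOV A, 5'. After: A=5 B=0 C=0 D=0 ZF=0 PC=1
Step 2: PC=1 exec 'MOV B, 2'. After: A=5 B=2 C=0 D=0 ZF=0 PC=2
Step 3: PC=2 exec 'SUB B, 1'. After: A=5 B=1 C=0 D=0 ZF=0 PC=3
Step 4: PC=3 exec 'MOV D, -1'. After: A=5 B=1 C=0 D=-1 ZF=0 PC=4
Step 5: PC=4 exec 'SUB A, 1'. After: A=4 B=1 C=0 D=-1 ZF=0 PC=5
Step 6: PC=5 exec 'JNZ 2'. After: A=4 B=1 C=0 D=-1 ZF=0 PC=2
Step 7: PC=2 exec 'SUB B, 1'. After: A=4 B=0 C=0 D=-1 ZF=1 PC=3
Step 8: PC=3 exec 'MOV D, -1'. After: A=4 B=0 C=0 D=-1 ZF=1 PC=4
Step 9: PC=4 exec 'SUB A, 1'. After: A=3 B=0 C=0 D=-1 ZF=0 PC=5
Step 10: PC=5 exec 'JNZ 2'. After: A=3 B=0 C=0 D=-1 ZF=0 PC=2
Step 11: PC=2 exec 'SUB B, 1'. After: A=3 B=-1 C=0 D=-1 ZF=0 PC=3
Step 12: PC=3 exec 'MOV D, -1'. After: A=3 B=-1 C=0 D=-1 ZF=0 PC=4
Step 13: PC=4 exec 'SUB A, 1'. After: A=2 B=-1 C=0 D=-1 ZF=0 PC=5
Step 14: PC=5 exec 'JNZ 2'. After: A=2 B=-1 C=0 D=-1 ZF=0 PC=2
Step 15: PC=2 exec 'SUB B, 1'. After: A=2 B=-2 C=0 D=-1 ZF=0 PC=3
Step 16: PC=3 exec 'MOV D, -1'. After: A=2 B=-2 C=0 D=-1 ZF=0 PC=4
Step 17: PC=4 exec 'SUB A, 1'. After: A=1 B=-2 C=0 D=-1 ZF=0 PC=5
Step 18: PC=5 exec 'JNZ 2'. After: A=1 B=-2 C=0 D=-1 ZF=0 PC=2
Step 19: PC=2 exec 'SUB B, 1'. After: A=1 B=-3 C=0 D=-1 ZF=0 PC=3
Step 20: PC=3 exec 'MOV D, -1'. After: A=1 B=-3 C=0 D=-1 ZF=0 PC=4
Step 21: PC=4 exec 'SUB A, 1'. After: A=0 B=-3 C=0 D=-1 ZF=1 PC=5
Step 22: PC=5 exec 'JNZ 2'. After: A=0 B=-3 C=0 D=-1 ZF=1 PC=6
Step 23: PC=6 exec 'ADD C, 6'. After: A=0 B=-3 C=6 D=-1 ZF=0 PC=7
Step 24: PC=7 exec 'ADD B, 5'. After: A=0 B=2 C=6 D=-1 ZF=0 PC=8
Step 25: PC=8 exec 'MOV A, 3'. After: A=3 B=2 C=6 D=-1 ZF=0 PC=9
Step 26: PC=9 exec 'MOV B, 5'. After: A=3 B=5 C=6 D=-1 ZF=0 PC=10
Step 27: PC=10 exec 'ADD D, 4'. After: A=3 B=5 C=6 D=3 ZF=0 PC=11
Step 28: PC=11 exec 'MOV C, 4'. After: A=3 B=5 C=4 D=3 ZF=0 PC=12
Step 29: PC=12 exec 'HALT'. After: A=3 B=5 C=4 D=3 ZF=0 PC=12 HALTED
Total instructions executed: 29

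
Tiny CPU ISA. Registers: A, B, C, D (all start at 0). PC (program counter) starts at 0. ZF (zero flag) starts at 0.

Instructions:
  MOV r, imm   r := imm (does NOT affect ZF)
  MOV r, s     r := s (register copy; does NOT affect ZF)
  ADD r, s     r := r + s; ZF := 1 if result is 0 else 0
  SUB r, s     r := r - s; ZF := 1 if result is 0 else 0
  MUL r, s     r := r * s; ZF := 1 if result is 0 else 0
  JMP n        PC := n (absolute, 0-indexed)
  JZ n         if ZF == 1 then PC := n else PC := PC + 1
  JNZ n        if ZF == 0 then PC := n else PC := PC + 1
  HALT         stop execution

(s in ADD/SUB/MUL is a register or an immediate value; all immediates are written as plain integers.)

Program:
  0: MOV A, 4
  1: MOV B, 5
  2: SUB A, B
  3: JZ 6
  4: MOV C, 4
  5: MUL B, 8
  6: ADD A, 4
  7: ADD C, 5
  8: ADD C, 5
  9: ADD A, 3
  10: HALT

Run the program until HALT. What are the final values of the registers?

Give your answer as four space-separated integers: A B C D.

Answer: 6 40 14 0

Derivation:
Step 1: PC=0 exec 'MOV A, 4'. After: A=4 B=0 C=0 D=0 ZF=0 PC=1
Step 2: PC=1 exec 'MOV B, 5'. After: A=4 B=5 C=0 D=0 ZF=0 PC=2
Step 3: PC=2 exec 'SUB A, B'. After: A=-1 B=5 C=0 D=0 ZF=0 PC=3
Step 4: PC=3 exec 'JZ 6'. After: A=-1 B=5 C=0 D=0 ZF=0 PC=4
Step 5: PC=4 exec 'MOV C, 4'. After: A=-1 B=5 C=4 D=0 ZF=0 PC=5
Step 6: PC=5 exec 'MUL B, 8'. After: A=-1 B=40 C=4 D=0 ZF=0 PC=6
Step 7: PC=6 exec 'ADD A, 4'. After: A=3 B=40 C=4 D=0 ZF=0 PC=7
Step 8: PC=7 exec 'ADD C, 5'. After: A=3 B=40 C=9 D=0 ZF=0 PC=8
Step 9: PC=8 exec 'ADD C, 5'. After: A=3 B=40 C=14 D=0 ZF=0 PC=9
Step 10: PC=9 exec 'ADD A, 3'. After: A=6 B=40 C=14 D=0 ZF=0 PC=10
Step 11: PC=10 exec 'HALT'. After: A=6 B=40 C=14 D=0 ZF=0 PC=10 HALTED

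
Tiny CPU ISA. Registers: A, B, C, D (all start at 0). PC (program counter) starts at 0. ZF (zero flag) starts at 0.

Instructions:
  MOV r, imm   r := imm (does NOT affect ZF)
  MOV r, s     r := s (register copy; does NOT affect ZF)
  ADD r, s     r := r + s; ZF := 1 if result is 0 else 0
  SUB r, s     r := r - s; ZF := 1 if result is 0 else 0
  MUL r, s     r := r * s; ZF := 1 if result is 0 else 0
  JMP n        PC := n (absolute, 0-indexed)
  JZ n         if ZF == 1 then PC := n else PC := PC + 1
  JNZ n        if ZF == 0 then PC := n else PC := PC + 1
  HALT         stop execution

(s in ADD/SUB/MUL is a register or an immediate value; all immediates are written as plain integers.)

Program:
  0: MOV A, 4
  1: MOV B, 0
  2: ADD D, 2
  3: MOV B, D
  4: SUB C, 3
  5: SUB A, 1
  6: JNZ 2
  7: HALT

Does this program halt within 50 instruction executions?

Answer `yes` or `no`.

Step 1: PC=0 exec 'MOV A, 4'. After: A=4 B=0 C=0 D=0 ZF=0 PC=1
Step 2: PC=1 exec 'MOV B, 0'. After: A=4 B=0 C=0 D=0 ZF=0 PC=2
Step 3: PC=2 exec 'ADD D, 2'. After: A=4 B=0 C=0 D=2 ZF=0 PC=3
Step 4: PC=3 exec 'MOV B, D'. After: A=4 B=2 C=0 D=2 ZF=0 PC=4
Step 5: PC=4 exec 'SUB C, 3'. After: A=4 B=2 C=-3 D=2 ZF=0 PC=5
Step 6: PC=5 exec 'SUB A, 1'. After: A=3 B=2 C=-3 D=2 ZF=0 PC=6
Step 7: PC=6 exec 'JNZ 2'. After: A=3 B=2 C=-3 D=2 ZF=0 PC=2
Step 8: PC=2 exec 'ADD D, 2'. After: A=3 B=2 C=-3 D=4 ZF=0 PC=3
Step 9: PC=3 exec 'MOV B, D'. After: A=3 B=4 C=-3 D=4 ZF=0 PC=4
Step 10: PC=4 exec 'SUB C, 3'. After: A=3 B=4 C=-6 D=4 ZF=0 PC=5
Step 11: PC=5 exec 'SUB A, 1'. After: A=2 B=4 C=-6 D=4 ZF=0 PC=6
Step 12: PC=6 exec 'JNZ 2'. After: A=2 B=4 C=-6 D=4 ZF=0 PC=2
Step 13: PC=2 exec 'ADD D, 2'. After: A=2 B=4 C=-6 D=6 ZF=0 PC=3
Step 14: PC=3 exec 'MOV B, D'. After: A=2 B=6 C=-6 D=6 ZF=0 PC=4
Step 15: PC=4 exec 'SUB C, 3'. After: A=2 B=6 C=-9 D=6 ZF=0 PC=5
Step 16: PC=5 exec 'SUB A, 1'. After: A=1 B=6 C=-9 D=6 ZF=0 PC=6
Step 17: PC=6 exec 'JNZ 2'. After: A=1 B=6 C=-9 D=6 ZF=0 PC=2
Step 18: PC=2 exec 'ADD D, 2'. After: A=1 B=6 C=-9 D=8 ZF=0 PC=3
Step 19: PC=3 exec 'MOV B, D'. After: A=1 B=8 C=-9 D=8 ZF=0 PC=4
Step 20: PC=4 exec 'SUB C, 3'. After: A=1 B=8 C=-12 D=8 ZF=0 PC=5
Step 21: PC=5 exec 'SUB A, 1'. After: A=0 B=8 C=-12 D=8 ZF=1 PC=6
Step 22: PC=6 exec 'JNZ 2'. After: A=0 B=8 C=-12 D=8 ZF=1 PC=7
Step 23: PC=7 exec 'HALT'. After: A=0 B=8 C=-12 D=8 ZF=1 PC=7 HALTED

Answer: yes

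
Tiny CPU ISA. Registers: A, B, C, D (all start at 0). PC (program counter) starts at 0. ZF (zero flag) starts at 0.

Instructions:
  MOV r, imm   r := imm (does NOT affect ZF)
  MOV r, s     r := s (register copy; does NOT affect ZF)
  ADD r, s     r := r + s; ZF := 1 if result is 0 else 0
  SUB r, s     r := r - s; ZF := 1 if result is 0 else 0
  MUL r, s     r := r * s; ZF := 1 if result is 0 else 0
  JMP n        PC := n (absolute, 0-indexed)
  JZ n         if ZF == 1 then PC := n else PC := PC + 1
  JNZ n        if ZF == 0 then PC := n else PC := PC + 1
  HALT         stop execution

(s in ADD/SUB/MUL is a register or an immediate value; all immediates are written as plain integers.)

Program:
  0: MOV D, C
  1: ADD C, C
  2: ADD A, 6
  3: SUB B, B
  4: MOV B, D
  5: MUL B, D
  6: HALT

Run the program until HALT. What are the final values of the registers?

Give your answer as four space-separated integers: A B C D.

Answer: 6 0 0 0

Derivation:
Step 1: PC=0 exec 'MOV D, C'. After: A=0 B=0 C=0 D=0 ZF=0 PC=1
Step 2: PC=1 exec 'ADD C, C'. After: A=0 B=0 C=0 D=0 ZF=1 PC=2
Step 3: PC=2 exec 'ADD A, 6'. After: A=6 B=0 C=0 D=0 ZF=0 PC=3
Step 4: PC=3 exec 'SUB B, B'. After: A=6 B=0 C=0 D=0 ZF=1 PC=4
Step 5: PC=4 exec 'MOV B, D'. After: A=6 B=0 C=0 D=0 ZF=1 PC=5
Step 6: PC=5 exec 'MUL B, D'. After: A=6 B=0 C=0 D=0 ZF=1 PC=6
Step 7: PC=6 exec 'HALT'. After: A=6 B=0 C=0 D=0 ZF=1 PC=6 HALTED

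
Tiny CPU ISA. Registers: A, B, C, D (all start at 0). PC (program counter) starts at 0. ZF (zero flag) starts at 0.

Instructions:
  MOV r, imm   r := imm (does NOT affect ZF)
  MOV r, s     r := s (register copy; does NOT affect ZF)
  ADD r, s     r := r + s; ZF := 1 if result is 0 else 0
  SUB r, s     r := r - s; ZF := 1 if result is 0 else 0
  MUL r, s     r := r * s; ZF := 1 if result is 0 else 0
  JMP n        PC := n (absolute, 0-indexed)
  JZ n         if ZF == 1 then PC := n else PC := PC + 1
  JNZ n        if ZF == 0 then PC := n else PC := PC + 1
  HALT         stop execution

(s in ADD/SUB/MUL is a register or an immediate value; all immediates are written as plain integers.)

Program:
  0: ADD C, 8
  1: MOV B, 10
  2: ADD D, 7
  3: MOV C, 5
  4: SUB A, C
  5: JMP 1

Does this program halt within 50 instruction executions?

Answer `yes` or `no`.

Answer: no

Derivation:
Step 1: PC=0 exec 'ADD C, 8'. After: A=0 B=0 C=8 D=0 ZF=0 PC=1
Step 2: PC=1 exec 'MOV B, 10'. After: A=0 B=10 C=8 D=0 ZF=0 PC=2
Step 3: PC=2 exec 'ADD D, 7'. After: A=0 B=10 C=8 D=7 ZF=0 PC=3
Step 4: PC=3 exec 'MOV C, 5'. After: A=0 B=10 C=5 D=7 ZF=0 PC=4
Step 5: PC=4 exec 'SUB A, C'. After: A=-5 B=10 C=5 D=7 ZF=0 PC=5
Step 6: PC=5 exec 'JMP 1'. After: A=-5 B=10 C=5 D=7 ZF=0 PC=1
Step 7: PC=1 exec 'MOV B, 10'. After: A=-5 B=10 C=5 D=7 ZF=0 PC=2
Step 8: PC=2 exec 'ADD D, 7'. After: A=-5 B=10 C=5 D=14 ZF=0 PC=3
Step 9: PC=3 exec 'MOV C, 5'. After: A=-5 B=10 C=5 D=14 ZF=0 PC=4
Step 10: PC=4 exec 'SUB A, C'. After: A=-10 B=10 C=5 D=14 ZF=0 PC=5
Step 11: PC=5 exec 'JMP 1'. After: A=-10 B=10 C=5 D=14 ZF=0 PC=1
Step 12: PC=1 exec 'MOV B, 10'. After: A=-10 B=10 C=5 D=14 ZF=0 PC=2
Step 13: PC=2 exec 'ADD D, 7'. After: A=-10 B=10 C=5 D=21 ZF=0 PC=3
Step 14: PC=3 exec 'MOV C, 5'. After: A=-10 B=10 C=5 D=21 ZF=0 PC=4
Step 15: PC=4 exec 'SUB A, C'. After: A=-15 B=10 C=5 D=21 ZF=0 PC=5
After 50 steps: not halted. PC revisits the same instructions with no path to HALT; will never halt.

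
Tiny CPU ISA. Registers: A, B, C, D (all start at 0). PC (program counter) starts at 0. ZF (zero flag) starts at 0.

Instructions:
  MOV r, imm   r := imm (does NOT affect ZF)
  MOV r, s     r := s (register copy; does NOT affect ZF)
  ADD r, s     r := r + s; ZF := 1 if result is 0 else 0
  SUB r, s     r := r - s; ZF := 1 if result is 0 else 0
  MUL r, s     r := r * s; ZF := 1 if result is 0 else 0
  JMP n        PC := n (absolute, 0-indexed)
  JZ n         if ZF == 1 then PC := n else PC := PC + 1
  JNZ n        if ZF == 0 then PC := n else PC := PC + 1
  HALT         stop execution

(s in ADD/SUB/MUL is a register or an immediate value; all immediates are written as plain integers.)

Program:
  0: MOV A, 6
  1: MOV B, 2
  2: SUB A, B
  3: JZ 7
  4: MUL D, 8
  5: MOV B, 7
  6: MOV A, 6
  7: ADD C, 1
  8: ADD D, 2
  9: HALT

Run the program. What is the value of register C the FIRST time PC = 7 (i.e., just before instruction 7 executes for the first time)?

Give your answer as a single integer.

Step 1: PC=0 exec 'MOV A, 6'. After: A=6 B=0 C=0 D=0 ZF=0 PC=1
Step 2: PC=1 exec 'MOV B, 2'. After: A=6 B=2 C=0 D=0 ZF=0 PC=2
Step 3: PC=2 exec 'SUB A, B'. After: A=4 B=2 C=0 D=0 ZF=0 PC=3
Step 4: PC=3 exec 'JZ 7'. After: A=4 B=2 C=0 D=0 ZF=0 PC=4
Step 5: PC=4 exec 'MUL D, 8'. After: A=4 B=2 C=0 D=0 ZF=1 PC=5
Step 6: PC=5 exec 'MOV B, 7'. After: A=4 B=7 C=0 D=0 ZF=1 PC=6
Step 7: PC=6 exec 'MOV A, 6'. After: A=6 B=7 C=0 D=0 ZF=1 PC=7
First time PC=7: C=0

0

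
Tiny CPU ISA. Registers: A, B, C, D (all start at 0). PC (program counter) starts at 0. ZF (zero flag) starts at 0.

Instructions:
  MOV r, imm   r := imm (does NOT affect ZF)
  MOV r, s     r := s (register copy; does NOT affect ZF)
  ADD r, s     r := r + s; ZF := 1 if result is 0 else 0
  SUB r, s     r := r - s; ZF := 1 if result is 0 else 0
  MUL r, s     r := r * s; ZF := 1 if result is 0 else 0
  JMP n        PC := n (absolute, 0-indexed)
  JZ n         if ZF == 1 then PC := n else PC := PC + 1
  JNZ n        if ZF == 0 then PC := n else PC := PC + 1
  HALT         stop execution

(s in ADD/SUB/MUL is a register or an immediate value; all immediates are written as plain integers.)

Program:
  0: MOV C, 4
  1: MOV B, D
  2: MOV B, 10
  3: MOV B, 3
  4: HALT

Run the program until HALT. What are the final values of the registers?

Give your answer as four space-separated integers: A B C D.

Step 1: PC=0 exec 'MOV C, 4'. After: A=0 B=0 C=4 D=0 ZF=0 PC=1
Step 2: PC=1 exec 'MOV B, D'. After: A=0 B=0 C=4 D=0 ZF=0 PC=2
Step 3: PC=2 exec 'MOV B, 10'. After: A=0 B=10 C=4 D=0 ZF=0 PC=3
Step 4: PC=3 exec 'MOV B, 3'. After: A=0 B=3 C=4 D=0 ZF=0 PC=4
Step 5: PC=4 exec 'HALT'. After: A=0 B=3 C=4 D=0 ZF=0 PC=4 HALTED

Answer: 0 3 4 0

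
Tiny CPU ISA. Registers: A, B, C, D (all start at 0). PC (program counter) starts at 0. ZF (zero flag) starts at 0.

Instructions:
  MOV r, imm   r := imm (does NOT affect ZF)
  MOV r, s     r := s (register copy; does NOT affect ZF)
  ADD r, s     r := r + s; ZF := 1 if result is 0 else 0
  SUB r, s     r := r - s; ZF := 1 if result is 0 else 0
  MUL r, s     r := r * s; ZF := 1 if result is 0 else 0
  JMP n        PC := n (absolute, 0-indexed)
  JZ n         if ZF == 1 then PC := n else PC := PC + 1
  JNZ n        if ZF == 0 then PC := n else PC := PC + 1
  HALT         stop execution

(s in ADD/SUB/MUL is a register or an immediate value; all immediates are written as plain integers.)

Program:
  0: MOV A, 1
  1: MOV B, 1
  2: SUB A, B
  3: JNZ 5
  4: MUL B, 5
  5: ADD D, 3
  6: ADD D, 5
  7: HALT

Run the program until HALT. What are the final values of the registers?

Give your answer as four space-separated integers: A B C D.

Answer: 0 5 0 8

Derivation:
Step 1: PC=0 exec 'MOV A, 1'. After: A=1 B=0 C=0 D=0 ZF=0 PC=1
Step 2: PC=1 exec 'MOV B, 1'. After: A=1 B=1 C=0 D=0 ZF=0 PC=2
Step 3: PC=2 exec 'SUB A, B'. After: A=0 B=1 C=0 D=0 ZF=1 PC=3
Step 4: PC=3 exec 'JNZ 5'. After: A=0 B=1 C=0 D=0 ZF=1 PC=4
Step 5: PC=4 exec 'MUL B, 5'. After: A=0 B=5 C=0 D=0 ZF=0 PC=5
Step 6: PC=5 exec 'ADD D, 3'. After: A=0 B=5 C=0 D=3 ZF=0 PC=6
Step 7: PC=6 exec 'ADD D, 5'. After: A=0 B=5 C=0 D=8 ZF=0 PC=7
Step 8: PC=7 exec 'HALT'. After: A=0 B=5 C=0 D=8 ZF=0 PC=7 HALTED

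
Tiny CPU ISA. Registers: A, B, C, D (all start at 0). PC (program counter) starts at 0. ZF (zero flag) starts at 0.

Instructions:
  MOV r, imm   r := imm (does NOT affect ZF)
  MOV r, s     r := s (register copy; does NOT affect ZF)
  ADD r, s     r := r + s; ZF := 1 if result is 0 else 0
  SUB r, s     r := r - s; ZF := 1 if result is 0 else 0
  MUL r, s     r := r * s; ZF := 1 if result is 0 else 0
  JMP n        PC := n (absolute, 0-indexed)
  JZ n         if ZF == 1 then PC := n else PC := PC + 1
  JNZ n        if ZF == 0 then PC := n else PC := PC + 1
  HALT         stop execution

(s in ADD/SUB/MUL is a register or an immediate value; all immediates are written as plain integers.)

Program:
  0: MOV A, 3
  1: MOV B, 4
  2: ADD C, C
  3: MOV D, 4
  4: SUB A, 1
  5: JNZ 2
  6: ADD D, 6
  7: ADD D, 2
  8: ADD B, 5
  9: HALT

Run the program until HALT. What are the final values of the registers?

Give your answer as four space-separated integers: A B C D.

Step 1: PC=0 exec 'MOV A, 3'. After: A=3 B=0 C=0 D=0 ZF=0 PC=1
Step 2: PC=1 exec 'MOV B, 4'. After: A=3 B=4 C=0 D=0 ZF=0 PC=2
Step 3: PC=2 exec 'ADD C, C'. After: A=3 B=4 C=0 D=0 ZF=1 PC=3
Step 4: PC=3 exec 'MOV D, 4'. After: A=3 B=4 C=0 D=4 ZF=1 PC=4
Step 5: PC=4 exec 'SUB A, 1'. After: A=2 B=4 C=0 D=4 ZF=0 PC=5
Step 6: PC=5 exec 'JNZ 2'. After: A=2 B=4 C=0 D=4 ZF=0 PC=2
Step 7: PC=2 exec 'ADD C, C'. After: A=2 B=4 C=0 D=4 ZF=1 PC=3
Step 8: PC=3 exec 'MOV D, 4'. After: A=2 B=4 C=0 D=4 ZF=1 PC=4
Step 9: PC=4 exec 'SUB A, 1'. After: A=1 B=4 C=0 D=4 ZF=0 PC=5
Step 10: PC=5 exec 'JNZ 2'. After: A=1 B=4 C=0 D=4 ZF=0 PC=2
Step 11: PC=2 exec 'ADD C, C'. After: A=1 B=4 C=0 D=4 ZF=1 PC=3
Step 12: PC=3 exec 'MOV D, 4'. After: A=1 B=4 C=0 D=4 ZF=1 PC=4
Step 13: PC=4 exec 'SUB A, 1'. After: A=0 B=4 C=0 D=4 ZF=1 PC=5
Step 14: PC=5 exec 'JNZ 2'. After: A=0 B=4 C=0 D=4 ZF=1 PC=6
Step 15: PC=6 exec 'ADD D, 6'. After: A=0 B=4 C=0 D=10 ZF=0 PC=7
Step 16: PC=7 exec 'ADD D, 2'. After: A=0 B=4 C=0 D=12 ZF=0 PC=8
Step 17: PC=8 exec 'ADD B, 5'. After: A=0 B=9 C=0 D=12 ZF=0 PC=9
Step 18: PC=9 exec 'HALT'. After: A=0 B=9 C=0 D=12 ZF=0 PC=9 HALTED

Answer: 0 9 0 12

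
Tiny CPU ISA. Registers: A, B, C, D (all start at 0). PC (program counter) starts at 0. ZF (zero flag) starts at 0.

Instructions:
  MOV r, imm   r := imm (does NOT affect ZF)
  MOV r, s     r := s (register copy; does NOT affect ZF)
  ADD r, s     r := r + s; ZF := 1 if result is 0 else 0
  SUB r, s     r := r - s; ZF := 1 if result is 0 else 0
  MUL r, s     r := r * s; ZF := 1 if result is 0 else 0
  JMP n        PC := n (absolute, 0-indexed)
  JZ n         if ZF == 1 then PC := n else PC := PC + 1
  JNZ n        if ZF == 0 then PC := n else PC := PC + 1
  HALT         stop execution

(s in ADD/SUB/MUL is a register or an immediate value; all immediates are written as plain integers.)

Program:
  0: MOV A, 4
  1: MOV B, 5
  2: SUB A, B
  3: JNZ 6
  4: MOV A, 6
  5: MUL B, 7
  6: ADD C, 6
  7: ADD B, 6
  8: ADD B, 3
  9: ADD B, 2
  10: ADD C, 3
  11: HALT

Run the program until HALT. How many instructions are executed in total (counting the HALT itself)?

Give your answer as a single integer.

Step 1: PC=0 exec 'MOV A, 4'. After: A=4 B=0 C=0 D=0 ZF=0 PC=1
Step 2: PC=1 exec 'MOV B, 5'. After: A=4 B=5 C=0 D=0 ZF=0 PC=2
Step 3: PC=2 exec 'SUB A, B'. After: A=-1 B=5 C=0 D=0 ZF=0 PC=3
Step 4: PC=3 exec 'JNZ 6'. After: A=-1 B=5 C=0 D=0 ZF=0 PC=6
Step 5: PC=6 exec 'ADD C, 6'. After: A=-1 B=5 C=6 D=0 ZF=0 PC=7
Step 6: PC=7 exec 'ADD B, 6'. After: A=-1 B=11 C=6 D=0 ZF=0 PC=8
Step 7: PC=8 exec 'ADD B, 3'. After: A=-1 B=14 C=6 D=0 ZF=0 PC=9
Step 8: PC=9 exec 'ADD B, 2'. After: A=-1 B=16 C=6 D=0 ZF=0 PC=10
Step 9: PC=10 exec 'ADD C, 3'. After: A=-1 B=16 C=9 D=0 ZF=0 PC=11
Step 10: PC=11 exec 'HALT'. After: A=-1 B=16 C=9 D=0 ZF=0 PC=11 HALTED
Total instructions executed: 10

Answer: 10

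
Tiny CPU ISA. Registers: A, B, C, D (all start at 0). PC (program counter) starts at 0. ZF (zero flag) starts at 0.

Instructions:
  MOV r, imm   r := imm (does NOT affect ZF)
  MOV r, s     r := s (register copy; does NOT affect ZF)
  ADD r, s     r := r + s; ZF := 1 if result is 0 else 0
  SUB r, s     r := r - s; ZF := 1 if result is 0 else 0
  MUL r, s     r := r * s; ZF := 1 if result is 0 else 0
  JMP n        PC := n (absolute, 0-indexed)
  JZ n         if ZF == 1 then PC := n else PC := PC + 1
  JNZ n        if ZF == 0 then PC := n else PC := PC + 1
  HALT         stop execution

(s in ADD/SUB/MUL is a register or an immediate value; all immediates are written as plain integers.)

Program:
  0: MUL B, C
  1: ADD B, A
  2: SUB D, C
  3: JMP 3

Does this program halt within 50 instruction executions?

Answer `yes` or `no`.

Step 1: PC=0 exec 'MUL B, C'. After: A=0 B=0 C=0 D=0 ZF=1 PC=1
Step 2: PC=1 exec 'ADD B, A'. After: A=0 B=0 C=0 D=0 ZF=1 PC=2
Step 3: PC=2 exec 'SUB D, C'. After: A=0 B=0 C=0 D=0 ZF=1 PC=3
Step 4: PC=3 exec 'JMP 3'. After: A=0 B=0 C=0 D=0 ZF=1 PC=3
State after step 4 equals state after step 3: the program is in a cycle of length 1 and will never halt.

Answer: no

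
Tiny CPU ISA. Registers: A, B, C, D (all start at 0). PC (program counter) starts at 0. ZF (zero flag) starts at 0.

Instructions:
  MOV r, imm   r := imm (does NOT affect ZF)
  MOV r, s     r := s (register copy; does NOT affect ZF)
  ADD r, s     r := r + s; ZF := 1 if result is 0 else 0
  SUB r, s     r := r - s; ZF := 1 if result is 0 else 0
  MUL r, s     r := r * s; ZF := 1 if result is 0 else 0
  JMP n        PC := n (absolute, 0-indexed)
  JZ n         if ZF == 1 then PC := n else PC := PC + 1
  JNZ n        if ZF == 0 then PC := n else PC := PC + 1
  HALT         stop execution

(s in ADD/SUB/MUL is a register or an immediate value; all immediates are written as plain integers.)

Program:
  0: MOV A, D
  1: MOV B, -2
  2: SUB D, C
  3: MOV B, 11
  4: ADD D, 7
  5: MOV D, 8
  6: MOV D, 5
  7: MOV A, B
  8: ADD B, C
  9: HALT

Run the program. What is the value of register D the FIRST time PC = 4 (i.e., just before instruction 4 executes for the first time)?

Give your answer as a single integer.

Step 1: PC=0 exec 'MOV A, D'. After: A=0 B=0 C=0 D=0 ZF=0 PC=1
Step 2: PC=1 exec 'MOV B, -2'. After: A=0 B=-2 C=0 D=0 ZF=0 PC=2
Step 3: PC=2 exec 'SUB D, C'. After: A=0 B=-2 C=0 D=0 ZF=1 PC=3
Step 4: PC=3 exec 'MOV B, 11'. After: A=0 B=11 C=0 D=0 ZF=1 PC=4
First time PC=4: D=0

0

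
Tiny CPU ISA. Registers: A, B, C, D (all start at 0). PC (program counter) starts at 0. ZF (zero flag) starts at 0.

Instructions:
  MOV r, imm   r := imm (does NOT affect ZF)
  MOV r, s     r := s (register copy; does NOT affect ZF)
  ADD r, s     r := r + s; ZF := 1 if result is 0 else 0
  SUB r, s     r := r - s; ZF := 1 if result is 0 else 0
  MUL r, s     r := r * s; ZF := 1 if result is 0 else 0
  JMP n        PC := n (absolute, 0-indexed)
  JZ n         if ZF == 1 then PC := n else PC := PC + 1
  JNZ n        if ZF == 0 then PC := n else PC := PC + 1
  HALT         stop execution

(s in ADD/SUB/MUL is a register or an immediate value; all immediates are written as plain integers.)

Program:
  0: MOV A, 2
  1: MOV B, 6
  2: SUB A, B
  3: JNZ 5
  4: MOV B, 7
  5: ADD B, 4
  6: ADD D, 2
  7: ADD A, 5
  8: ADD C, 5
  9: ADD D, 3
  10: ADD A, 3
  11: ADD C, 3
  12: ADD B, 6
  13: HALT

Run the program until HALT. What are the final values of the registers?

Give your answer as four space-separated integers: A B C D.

Step 1: PC=0 exec 'MOV A, 2'. After: A=2 B=0 C=0 D=0 ZF=0 PC=1
Step 2: PC=1 exec 'MOV B, 6'. After: A=2 B=6 C=0 D=0 ZF=0 PC=2
Step 3: PC=2 exec 'SUB A, B'. After: A=-4 B=6 C=0 D=0 ZF=0 PC=3
Step 4: PC=3 exec 'JNZ 5'. After: A=-4 B=6 C=0 D=0 ZF=0 PC=5
Step 5: PC=5 exec 'ADD B, 4'. After: A=-4 B=10 C=0 D=0 ZF=0 PC=6
Step 6: PC=6 exec 'ADD D, 2'. After: A=-4 B=10 C=0 D=2 ZF=0 PC=7
Step 7: PC=7 exec 'ADD A, 5'. After: A=1 B=10 C=0 D=2 ZF=0 PC=8
Step 8: PC=8 exec 'ADD C, 5'. After: A=1 B=10 C=5 D=2 ZF=0 PC=9
Step 9: PC=9 exec 'ADD D, 3'. After: A=1 B=10 C=5 D=5 ZF=0 PC=10
Step 10: PC=10 exec 'ADD A, 3'. After: A=4 B=10 C=5 D=5 ZF=0 PC=11
Step 11: PC=11 exec 'ADD C, 3'. After: A=4 B=10 C=8 D=5 ZF=0 PC=12
Step 12: PC=12 exec 'ADD B, 6'. After: A=4 B=16 C=8 D=5 ZF=0 PC=13
Step 13: PC=13 exec 'HALT'. After: A=4 B=16 C=8 D=5 ZF=0 PC=13 HALTED

Answer: 4 16 8 5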